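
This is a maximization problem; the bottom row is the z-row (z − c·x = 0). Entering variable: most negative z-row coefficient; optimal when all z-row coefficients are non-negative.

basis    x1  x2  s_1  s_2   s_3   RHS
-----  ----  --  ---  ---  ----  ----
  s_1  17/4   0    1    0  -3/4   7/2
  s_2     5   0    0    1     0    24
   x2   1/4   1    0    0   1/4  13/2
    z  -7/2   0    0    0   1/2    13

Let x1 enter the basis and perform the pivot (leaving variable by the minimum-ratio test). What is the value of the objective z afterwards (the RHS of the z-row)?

270/17

Ratio test on column x1 — row 1: (7/2)/(17/4) = 14/17; row 2: 24/5 = 24/5; row 3: (13/2)/(1/4) = 26. Minimum is 14/17 at row 1 (s_1 leaves); pivot element 17/4.
Pivot on row 1; the z-row RHS becomes 13 − (-7/2)·(14/17) = 270/17.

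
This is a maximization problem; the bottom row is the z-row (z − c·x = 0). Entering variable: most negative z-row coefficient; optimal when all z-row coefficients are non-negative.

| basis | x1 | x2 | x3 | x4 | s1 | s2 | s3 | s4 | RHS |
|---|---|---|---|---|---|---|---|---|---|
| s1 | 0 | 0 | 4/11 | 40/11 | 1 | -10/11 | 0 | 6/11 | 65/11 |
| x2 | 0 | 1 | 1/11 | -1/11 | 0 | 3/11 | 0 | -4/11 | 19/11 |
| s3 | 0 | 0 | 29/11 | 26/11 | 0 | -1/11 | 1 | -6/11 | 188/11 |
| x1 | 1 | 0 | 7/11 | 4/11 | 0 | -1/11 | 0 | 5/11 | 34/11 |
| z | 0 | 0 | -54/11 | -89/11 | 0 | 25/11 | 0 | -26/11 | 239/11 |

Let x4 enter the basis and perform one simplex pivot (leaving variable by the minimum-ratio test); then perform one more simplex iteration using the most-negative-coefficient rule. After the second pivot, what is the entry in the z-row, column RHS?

Ratio test on column x4 — row 1: (65/11)/(40/11) = 13/8; row 2: entry -1/11 ≤ 0; row 3: (188/11)/(26/11) = 94/13; row 4: (34/11)/(4/11) = 17/2. Minimum is 13/8 at row 1 (s1 leaves); pivot element 40/11.
Divide row 1 by 40/11; eliminate column x4 from the other rows.
Second iteration: most negative z-row entry is -41/10 in column x3, so x3 enters.
Ratio test on column x3 — row 1: (13/8)/(1/10) = 65/4; row 2: (15/8)/(1/10) = 75/4; row 3: (53/4)/(12/5) = 265/48; row 4: (5/2)/(3/5) = 25/6. Minimum is 25/6 at row 4 (x1 leaves); pivot element 3/5.
Divide row 4 by 3/5; eliminate column x3 from the other rows.
After both pivots, the entry at the z-row, column RHS is 1247/24.

1247/24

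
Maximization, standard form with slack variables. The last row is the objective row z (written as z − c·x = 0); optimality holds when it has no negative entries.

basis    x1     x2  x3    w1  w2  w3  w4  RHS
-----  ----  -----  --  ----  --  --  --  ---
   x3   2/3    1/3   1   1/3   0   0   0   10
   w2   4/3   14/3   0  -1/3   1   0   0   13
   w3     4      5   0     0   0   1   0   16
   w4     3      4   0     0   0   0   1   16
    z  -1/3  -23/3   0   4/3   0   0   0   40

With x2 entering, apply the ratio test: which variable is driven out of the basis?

Column x2 entries and ratios — x3: 10/(1/3) = 30; w2: 13/(14/3) = 39/14; w3: 16/5 = 16/5; w4: 16/4 = 4.
Smallest ratio is 39/14 in the row of w2, so w2 leaves.

w2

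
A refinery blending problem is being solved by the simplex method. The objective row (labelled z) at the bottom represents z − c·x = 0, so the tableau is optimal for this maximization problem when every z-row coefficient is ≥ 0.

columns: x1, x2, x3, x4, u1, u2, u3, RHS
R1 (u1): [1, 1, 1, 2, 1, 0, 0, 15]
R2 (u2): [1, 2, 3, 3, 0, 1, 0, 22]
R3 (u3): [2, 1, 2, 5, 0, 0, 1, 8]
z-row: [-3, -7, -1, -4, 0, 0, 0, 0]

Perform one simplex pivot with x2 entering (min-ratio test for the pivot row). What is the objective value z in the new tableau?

56

Ratio test on column x2 — row 1: 15/1 = 15; row 2: 22/2 = 11; row 3: 8/1 = 8. Minimum is 8 at row 3 (u3 leaves); pivot element 1.
Pivot on row 3; the z-row RHS becomes 0 − (-7)·8 = 56.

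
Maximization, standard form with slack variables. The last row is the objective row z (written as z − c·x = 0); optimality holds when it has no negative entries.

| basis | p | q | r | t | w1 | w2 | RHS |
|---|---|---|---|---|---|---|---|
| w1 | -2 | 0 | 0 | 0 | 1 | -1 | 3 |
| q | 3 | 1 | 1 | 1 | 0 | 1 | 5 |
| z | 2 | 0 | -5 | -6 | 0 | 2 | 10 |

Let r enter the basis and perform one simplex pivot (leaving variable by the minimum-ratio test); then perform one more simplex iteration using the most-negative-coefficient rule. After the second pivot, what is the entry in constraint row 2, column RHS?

Ratio test on column r — row 1: entry 0 ≤ 0; row 2: 5/1 = 5. Minimum is 5 at row 2 (q leaves); pivot element 1.
Divide row 2 by 1; eliminate column r from the other rows.
Second iteration: most negative z-row entry is -1 in column t, so t enters.
Ratio test on column t — row 1: entry 0 ≤ 0; row 2: 5/1 = 5. Minimum is 5 at row 2 (r leaves); pivot element 1.
Divide row 2 by 1; eliminate column t from the other rows.
After both pivots, the entry at constraint row 2, column RHS is 5.

5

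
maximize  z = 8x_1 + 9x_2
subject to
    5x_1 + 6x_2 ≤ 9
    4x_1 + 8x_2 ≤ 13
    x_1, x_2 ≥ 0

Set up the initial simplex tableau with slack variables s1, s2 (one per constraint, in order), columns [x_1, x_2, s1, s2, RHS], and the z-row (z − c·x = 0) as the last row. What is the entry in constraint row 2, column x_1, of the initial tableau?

4

Constraint 2 has coefficient 4 on x_1.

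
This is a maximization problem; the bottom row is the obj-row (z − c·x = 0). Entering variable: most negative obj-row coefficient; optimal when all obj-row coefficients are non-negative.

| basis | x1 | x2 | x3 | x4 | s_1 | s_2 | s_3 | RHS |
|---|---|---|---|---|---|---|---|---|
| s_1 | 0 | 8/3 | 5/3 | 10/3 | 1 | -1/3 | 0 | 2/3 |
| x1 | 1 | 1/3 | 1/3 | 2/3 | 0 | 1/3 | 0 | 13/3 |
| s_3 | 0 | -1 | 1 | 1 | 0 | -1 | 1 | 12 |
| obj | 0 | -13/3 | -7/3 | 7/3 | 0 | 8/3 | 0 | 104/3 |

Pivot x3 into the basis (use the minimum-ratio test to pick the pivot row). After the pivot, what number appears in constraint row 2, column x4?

0

Ratio test on column x3 — row 1: (2/3)/(5/3) = 2/5; row 2: (13/3)/(1/3) = 13; row 3: 12/1 = 12. Minimum is 2/5 at row 1 (s_1 leaves); pivot element 5/3.
Divide row 1 by 5/3; eliminate column x3 from the other rows.
Row 2 update in column x4: 2/3 − (1/3)·2 = 0.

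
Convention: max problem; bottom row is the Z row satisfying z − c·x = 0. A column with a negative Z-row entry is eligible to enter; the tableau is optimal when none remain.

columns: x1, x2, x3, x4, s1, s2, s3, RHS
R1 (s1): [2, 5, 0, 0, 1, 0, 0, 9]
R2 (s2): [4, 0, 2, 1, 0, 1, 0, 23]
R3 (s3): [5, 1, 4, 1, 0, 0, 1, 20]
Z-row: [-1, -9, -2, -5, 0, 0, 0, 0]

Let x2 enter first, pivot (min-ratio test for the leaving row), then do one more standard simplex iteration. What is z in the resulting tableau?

536/5

Ratio test on column x2 — row 1: 9/5 = 9/5; row 2: entry 0 ≤ 0; row 3: 20/1 = 20. Minimum is 9/5 at row 1 (s1 leaves); pivot element 5.
Pivot on row 1; the Z-row RHS becomes 0 − (-9)·(9/5) = 81/5.
Next entering variable (most negative Z-row entry -5): x4.
Ratio test on column x4 — row 1: entry 0 ≤ 0; row 2: 23/1 = 23; row 3: (91/5)/1 = 91/5. Minimum is 91/5 at row 3 (s3 leaves); pivot element 1.
After the second pivot the Z-row RHS is 81/5 − (-5)·(91/5) = 536/5.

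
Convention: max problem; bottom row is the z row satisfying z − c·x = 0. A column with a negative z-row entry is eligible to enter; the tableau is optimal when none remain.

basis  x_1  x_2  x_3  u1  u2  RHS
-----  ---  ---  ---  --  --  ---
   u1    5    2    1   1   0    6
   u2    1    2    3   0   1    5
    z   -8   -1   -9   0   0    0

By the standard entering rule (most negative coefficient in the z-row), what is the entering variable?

x_3

Negative z-row entries: x_1: -8, x_2: -1, x_3: -9.
The most negative is -9 in column x_3, so x_3 enters.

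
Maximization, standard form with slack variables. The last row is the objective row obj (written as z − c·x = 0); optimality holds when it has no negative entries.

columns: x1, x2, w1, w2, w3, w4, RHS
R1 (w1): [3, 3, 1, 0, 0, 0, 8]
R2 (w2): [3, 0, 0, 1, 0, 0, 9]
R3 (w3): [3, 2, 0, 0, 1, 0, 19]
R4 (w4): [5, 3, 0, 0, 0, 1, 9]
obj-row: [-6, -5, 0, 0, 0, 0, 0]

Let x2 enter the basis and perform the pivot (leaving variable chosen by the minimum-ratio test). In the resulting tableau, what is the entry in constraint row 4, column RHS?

1

Ratio test on column x2 — row 1: 8/3 = 8/3; row 2: entry 0 ≤ 0; row 3: 19/2 = 19/2; row 4: 9/3 = 3. Minimum is 8/3 at row 1 (w1 leaves); pivot element 3.
Divide row 1 by 3; eliminate column x2 from the other rows.
Row 4 update in column RHS: 9 − 3·(8/3) = 1.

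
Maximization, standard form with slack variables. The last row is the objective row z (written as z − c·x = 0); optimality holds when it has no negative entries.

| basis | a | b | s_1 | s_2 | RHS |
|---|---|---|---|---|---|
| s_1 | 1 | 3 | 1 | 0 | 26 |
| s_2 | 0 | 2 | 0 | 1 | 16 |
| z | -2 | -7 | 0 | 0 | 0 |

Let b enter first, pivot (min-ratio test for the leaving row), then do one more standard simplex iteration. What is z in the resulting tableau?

60

Ratio test on column b — row 1: 26/3 = 26/3; row 2: 16/2 = 8. Minimum is 8 at row 2 (s_2 leaves); pivot element 2.
Pivot on row 2; the z-row RHS becomes 0 − (-7)·8 = 56.
Next entering variable (most negative z-row entry -2): a.
Ratio test on column a — row 1: 2/1 = 2; row 2: entry 0 ≤ 0. Minimum is 2 at row 1 (s_1 leaves); pivot element 1.
After the second pivot the z-row RHS is 56 − (-2)·2 = 60.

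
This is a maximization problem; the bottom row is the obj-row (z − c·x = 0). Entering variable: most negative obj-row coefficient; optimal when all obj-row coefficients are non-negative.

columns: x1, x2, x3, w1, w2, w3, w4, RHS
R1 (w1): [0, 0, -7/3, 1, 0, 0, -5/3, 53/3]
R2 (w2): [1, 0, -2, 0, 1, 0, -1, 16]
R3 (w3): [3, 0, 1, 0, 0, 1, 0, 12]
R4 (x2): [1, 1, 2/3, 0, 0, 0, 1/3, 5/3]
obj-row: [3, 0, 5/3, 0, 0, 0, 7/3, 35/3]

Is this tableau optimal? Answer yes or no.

Every obj-row coefficient is ≥ 0, so the tableau is optimal.

yes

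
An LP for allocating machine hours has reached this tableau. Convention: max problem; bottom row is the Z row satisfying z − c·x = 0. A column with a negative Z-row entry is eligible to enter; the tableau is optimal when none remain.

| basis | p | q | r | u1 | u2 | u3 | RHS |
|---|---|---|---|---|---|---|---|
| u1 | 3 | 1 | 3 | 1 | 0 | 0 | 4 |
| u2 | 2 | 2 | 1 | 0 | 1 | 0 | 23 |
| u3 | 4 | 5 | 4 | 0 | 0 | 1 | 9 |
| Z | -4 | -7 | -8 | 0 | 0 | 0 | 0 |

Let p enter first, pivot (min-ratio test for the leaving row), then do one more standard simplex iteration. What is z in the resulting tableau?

11

Ratio test on column p — row 1: 4/3 = 4/3; row 2: 23/2 = 23/2; row 3: 9/4 = 9/4. Minimum is 4/3 at row 1 (u1 leaves); pivot element 3.
Pivot on row 1; the Z-row RHS becomes 0 − (-4)·(4/3) = 16/3.
Next entering variable (most negative Z-row entry -17/3): q.
Ratio test on column q — row 1: (4/3)/(1/3) = 4; row 2: (61/3)/(4/3) = 61/4; row 3: (11/3)/(11/3) = 1. Minimum is 1 at row 3 (u3 leaves); pivot element 11/3.
After the second pivot the Z-row RHS is 16/3 − (-17/3)·1 = 11.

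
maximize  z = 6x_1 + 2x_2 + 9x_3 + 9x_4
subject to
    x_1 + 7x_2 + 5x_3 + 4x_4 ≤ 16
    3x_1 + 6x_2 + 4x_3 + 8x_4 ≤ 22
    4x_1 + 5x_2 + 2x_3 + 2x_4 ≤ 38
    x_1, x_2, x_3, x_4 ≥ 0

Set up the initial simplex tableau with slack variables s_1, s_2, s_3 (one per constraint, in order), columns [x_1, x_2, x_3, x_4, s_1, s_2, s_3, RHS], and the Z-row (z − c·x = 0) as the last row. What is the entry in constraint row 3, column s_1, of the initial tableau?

Slack s_1 belongs to constraint 1; its column is the unit vector e_1, so the entry in row 3 is 0.

0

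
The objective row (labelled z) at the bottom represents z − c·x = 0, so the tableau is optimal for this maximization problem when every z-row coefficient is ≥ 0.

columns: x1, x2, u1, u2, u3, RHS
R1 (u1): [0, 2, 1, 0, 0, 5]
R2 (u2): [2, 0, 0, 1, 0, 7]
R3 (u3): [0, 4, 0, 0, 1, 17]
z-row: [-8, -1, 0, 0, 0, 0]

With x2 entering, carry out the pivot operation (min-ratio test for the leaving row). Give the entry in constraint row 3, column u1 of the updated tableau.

-2

Ratio test on column x2 — row 1: 5/2 = 5/2; row 2: entry 0 ≤ 0; row 3: 17/4 = 17/4. Minimum is 5/2 at row 1 (u1 leaves); pivot element 2.
Divide row 1 by 2; eliminate column x2 from the other rows.
Row 3 update in column u1: 0 − 4·(1/2) = -2.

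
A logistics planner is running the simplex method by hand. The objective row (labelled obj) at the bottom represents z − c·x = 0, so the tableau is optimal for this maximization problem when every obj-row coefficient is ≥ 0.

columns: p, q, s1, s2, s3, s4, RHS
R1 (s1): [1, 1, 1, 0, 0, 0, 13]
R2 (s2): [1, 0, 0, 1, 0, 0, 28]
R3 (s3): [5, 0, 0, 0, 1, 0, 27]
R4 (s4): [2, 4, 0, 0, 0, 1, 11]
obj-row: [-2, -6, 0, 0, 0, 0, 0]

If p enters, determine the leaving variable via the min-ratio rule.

Column p entries and ratios — s1: 13/1 = 13; s2: 28/1 = 28; s3: 27/5 = 27/5; s4: 11/2 = 11/2.
Smallest ratio is 27/5 in the row of s3, so s3 leaves.

s3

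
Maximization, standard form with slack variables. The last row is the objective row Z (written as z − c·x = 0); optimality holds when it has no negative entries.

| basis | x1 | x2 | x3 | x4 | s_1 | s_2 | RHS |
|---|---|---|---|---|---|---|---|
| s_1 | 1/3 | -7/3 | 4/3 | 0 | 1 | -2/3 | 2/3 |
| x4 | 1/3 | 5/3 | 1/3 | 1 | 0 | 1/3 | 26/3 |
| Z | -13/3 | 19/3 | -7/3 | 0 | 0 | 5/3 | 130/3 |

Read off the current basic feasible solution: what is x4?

x4 is basic (row 2); its value is the RHS of that row, 26/3.

26/3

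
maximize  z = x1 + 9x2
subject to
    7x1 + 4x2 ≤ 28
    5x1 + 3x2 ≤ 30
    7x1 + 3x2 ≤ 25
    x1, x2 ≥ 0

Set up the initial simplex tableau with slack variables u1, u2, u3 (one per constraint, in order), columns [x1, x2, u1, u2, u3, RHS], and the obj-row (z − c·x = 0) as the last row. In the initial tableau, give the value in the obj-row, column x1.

-1

The obj-row carries the negated objective coefficients: the x1 entry is -1.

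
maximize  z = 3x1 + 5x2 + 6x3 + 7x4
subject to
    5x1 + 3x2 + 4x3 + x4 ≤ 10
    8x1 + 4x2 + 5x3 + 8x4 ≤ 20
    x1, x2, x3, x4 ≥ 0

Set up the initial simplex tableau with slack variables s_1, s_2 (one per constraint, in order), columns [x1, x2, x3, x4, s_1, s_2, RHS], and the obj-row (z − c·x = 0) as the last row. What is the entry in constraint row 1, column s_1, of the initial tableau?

Slack s_1 belongs to constraint 1; its column is the unit vector e_1, so the entry in row 1 is 1.

1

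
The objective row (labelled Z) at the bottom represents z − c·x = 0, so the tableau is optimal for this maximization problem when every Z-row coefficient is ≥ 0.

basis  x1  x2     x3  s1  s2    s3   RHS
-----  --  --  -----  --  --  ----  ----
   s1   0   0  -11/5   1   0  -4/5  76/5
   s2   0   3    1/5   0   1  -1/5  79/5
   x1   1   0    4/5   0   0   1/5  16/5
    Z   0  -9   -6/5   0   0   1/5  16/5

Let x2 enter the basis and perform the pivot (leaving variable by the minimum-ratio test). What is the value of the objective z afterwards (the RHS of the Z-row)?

Ratio test on column x2 — row 1: entry 0 ≤ 0; row 2: (79/5)/3 = 79/15; row 3: entry 0 ≤ 0. Minimum is 79/15 at row 2 (s2 leaves); pivot element 3.
Pivot on row 2; the Z-row RHS becomes 16/5 − (-9)·(79/15) = 253/5.

253/5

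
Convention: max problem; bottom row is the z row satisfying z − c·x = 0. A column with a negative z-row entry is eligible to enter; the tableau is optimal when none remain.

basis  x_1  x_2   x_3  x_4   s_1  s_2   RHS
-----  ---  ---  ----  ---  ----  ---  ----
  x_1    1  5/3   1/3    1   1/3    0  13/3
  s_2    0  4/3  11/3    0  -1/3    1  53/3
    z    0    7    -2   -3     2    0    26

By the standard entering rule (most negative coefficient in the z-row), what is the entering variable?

Negative z-row entries: x_3: -2, x_4: -3.
The most negative is -3 in column x_4, so x_4 enters.

x_4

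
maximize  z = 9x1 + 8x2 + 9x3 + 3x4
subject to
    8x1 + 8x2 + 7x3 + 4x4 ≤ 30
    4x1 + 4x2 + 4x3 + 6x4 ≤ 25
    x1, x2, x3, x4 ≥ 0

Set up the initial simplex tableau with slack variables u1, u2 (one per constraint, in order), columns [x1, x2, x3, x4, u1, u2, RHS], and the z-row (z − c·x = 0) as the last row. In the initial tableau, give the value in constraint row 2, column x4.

6

Constraint 2 has coefficient 6 on x4.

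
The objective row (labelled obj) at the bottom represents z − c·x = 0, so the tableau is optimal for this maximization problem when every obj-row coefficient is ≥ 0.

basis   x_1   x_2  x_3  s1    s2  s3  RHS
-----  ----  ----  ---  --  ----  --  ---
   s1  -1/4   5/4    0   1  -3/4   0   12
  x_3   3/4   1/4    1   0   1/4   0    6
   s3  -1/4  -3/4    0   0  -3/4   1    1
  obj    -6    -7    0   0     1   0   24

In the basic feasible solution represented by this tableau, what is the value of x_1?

0

x_1 is not in the basis, so in the current basic feasible solution x_1 = 0.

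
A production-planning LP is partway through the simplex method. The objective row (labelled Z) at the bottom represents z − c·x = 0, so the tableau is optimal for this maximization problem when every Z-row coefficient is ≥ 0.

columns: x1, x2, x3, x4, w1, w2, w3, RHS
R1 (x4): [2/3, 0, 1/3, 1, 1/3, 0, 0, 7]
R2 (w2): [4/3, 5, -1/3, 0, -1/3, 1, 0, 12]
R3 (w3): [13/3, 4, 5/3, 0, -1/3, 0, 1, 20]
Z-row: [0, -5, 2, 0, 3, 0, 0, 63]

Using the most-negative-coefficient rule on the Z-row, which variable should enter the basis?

x2

Negative Z-row entries: x2: -5.
The most negative is -5 in column x2, so x2 enters.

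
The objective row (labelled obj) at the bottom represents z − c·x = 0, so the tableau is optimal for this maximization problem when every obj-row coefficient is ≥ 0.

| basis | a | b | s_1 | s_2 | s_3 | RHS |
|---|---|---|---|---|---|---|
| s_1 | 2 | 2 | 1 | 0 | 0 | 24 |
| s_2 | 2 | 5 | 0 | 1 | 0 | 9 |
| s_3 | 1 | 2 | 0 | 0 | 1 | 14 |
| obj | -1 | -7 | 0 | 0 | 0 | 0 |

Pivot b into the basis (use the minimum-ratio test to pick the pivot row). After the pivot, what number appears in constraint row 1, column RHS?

Ratio test on column b — row 1: 24/2 = 12; row 2: 9/5 = 9/5; row 3: 14/2 = 7. Minimum is 9/5 at row 2 (s_2 leaves); pivot element 5.
Divide row 2 by 5; eliminate column b from the other rows.
Row 1 update in column RHS: 24 − 2·(9/5) = 102/5.

102/5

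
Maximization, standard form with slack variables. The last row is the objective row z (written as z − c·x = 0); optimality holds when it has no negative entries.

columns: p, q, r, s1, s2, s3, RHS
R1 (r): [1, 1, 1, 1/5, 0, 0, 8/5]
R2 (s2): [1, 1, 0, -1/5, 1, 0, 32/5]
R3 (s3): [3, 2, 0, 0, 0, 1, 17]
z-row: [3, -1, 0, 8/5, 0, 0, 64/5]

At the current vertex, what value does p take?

p is not in the basis, so in the current basic feasible solution p = 0.

0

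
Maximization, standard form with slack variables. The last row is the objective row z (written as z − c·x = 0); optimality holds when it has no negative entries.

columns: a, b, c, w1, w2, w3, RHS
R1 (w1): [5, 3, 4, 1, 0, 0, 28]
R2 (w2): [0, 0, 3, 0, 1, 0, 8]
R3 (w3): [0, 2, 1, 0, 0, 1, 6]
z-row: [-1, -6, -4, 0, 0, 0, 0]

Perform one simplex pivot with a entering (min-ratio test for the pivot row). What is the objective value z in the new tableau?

28/5

Ratio test on column a — row 1: 28/5 = 28/5; row 2: entry 0 ≤ 0; row 3: entry 0 ≤ 0. Minimum is 28/5 at row 1 (w1 leaves); pivot element 5.
Pivot on row 1; the z-row RHS becomes 0 − (-1)·(28/5) = 28/5.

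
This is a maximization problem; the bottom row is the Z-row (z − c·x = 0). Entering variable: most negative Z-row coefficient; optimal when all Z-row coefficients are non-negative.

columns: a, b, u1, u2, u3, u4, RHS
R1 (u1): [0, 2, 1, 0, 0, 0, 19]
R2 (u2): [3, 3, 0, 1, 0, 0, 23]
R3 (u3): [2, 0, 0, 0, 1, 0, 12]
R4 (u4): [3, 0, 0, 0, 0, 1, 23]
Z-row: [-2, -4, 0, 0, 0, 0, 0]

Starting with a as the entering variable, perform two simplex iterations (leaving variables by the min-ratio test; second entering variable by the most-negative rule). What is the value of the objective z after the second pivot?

56/3

Ratio test on column a — row 1: entry 0 ≤ 0; row 2: 23/3 = 23/3; row 3: 12/2 = 6; row 4: 23/3 = 23/3. Minimum is 6 at row 3 (u3 leaves); pivot element 2.
Pivot on row 3; the Z-row RHS becomes 0 − (-2)·6 = 12.
Next entering variable (most negative Z-row entry -4): b.
Ratio test on column b — row 1: 19/2 = 19/2; row 2: 5/3 = 5/3; row 3: entry 0 ≤ 0; row 4: entry 0 ≤ 0. Minimum is 5/3 at row 2 (u2 leaves); pivot element 3.
After the second pivot the Z-row RHS is 12 − (-4)·(5/3) = 56/3.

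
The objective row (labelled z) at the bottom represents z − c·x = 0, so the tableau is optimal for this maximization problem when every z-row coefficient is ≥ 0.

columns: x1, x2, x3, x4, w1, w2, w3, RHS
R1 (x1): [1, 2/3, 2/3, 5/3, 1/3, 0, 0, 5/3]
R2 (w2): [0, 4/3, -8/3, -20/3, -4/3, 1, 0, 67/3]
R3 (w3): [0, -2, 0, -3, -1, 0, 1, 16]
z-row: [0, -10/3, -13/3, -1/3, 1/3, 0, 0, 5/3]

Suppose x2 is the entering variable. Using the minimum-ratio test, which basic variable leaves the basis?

x1

Column x2 entries and ratios — x1: (5/3)/(2/3) = 5/2; w2: (67/3)/(4/3) = 67/4; w3: -2 ≤ 0, skip.
Smallest ratio is 5/2 in the row of x1, so x1 leaves.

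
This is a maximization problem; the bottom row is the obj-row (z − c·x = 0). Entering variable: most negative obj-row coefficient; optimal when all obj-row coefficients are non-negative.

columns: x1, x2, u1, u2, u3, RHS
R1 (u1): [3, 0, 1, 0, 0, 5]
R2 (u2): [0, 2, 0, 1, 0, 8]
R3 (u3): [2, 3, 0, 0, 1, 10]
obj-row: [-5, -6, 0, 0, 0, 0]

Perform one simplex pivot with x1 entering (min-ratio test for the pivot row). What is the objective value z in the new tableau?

25/3

Ratio test on column x1 — row 1: 5/3 = 5/3; row 2: entry 0 ≤ 0; row 3: 10/2 = 5. Minimum is 5/3 at row 1 (u1 leaves); pivot element 3.
Pivot on row 1; the obj-row RHS becomes 0 − (-5)·(5/3) = 25/3.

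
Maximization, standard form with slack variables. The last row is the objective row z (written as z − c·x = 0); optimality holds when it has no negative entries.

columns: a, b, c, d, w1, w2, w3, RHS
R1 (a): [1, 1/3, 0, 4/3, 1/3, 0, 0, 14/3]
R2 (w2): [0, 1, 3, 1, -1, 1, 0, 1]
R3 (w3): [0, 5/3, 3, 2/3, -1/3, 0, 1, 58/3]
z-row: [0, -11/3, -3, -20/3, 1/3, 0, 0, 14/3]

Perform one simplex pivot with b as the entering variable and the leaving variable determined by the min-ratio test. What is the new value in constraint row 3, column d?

Ratio test on column b — row 1: (14/3)/(1/3) = 14; row 2: 1/1 = 1; row 3: (58/3)/(5/3) = 58/5. Minimum is 1 at row 2 (w2 leaves); pivot element 1.
Divide row 2 by 1; eliminate column b from the other rows.
Row 3 update in column d: 2/3 − (5/3)·1 = -1.

-1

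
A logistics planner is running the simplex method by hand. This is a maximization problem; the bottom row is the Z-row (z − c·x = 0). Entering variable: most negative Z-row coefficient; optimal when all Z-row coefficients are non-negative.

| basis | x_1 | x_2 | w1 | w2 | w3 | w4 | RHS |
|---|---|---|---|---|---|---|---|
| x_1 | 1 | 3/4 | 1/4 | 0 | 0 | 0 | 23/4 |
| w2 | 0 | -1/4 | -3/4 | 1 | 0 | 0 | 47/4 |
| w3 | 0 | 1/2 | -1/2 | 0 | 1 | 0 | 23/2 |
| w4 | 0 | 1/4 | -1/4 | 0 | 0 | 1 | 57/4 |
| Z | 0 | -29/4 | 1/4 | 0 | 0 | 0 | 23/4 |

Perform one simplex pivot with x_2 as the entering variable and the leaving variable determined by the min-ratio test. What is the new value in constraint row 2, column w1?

-2/3

Ratio test on column x_2 — row 1: (23/4)/(3/4) = 23/3; row 2: entry -1/4 ≤ 0; row 3: (23/2)/(1/2) = 23; row 4: (57/4)/(1/4) = 57. Minimum is 23/3 at row 1 (x_1 leaves); pivot element 3/4.
Divide row 1 by 3/4; eliminate column x_2 from the other rows.
Row 2 update in column w1: -3/4 − (-1/4)·(1/3) = -2/3.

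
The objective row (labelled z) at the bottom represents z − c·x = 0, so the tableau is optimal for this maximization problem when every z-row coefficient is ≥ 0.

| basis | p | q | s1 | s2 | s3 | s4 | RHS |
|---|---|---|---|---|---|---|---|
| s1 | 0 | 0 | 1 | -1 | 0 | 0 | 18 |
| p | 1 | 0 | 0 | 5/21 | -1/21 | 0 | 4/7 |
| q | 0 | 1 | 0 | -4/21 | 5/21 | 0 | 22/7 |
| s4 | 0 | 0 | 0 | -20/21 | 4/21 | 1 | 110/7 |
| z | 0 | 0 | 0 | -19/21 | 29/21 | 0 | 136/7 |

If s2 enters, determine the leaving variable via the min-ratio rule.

p

Column s2 entries and ratios — s1: -1 ≤ 0, skip; p: (4/7)/(5/21) = 12/5; q: -4/21 ≤ 0, skip; s4: -20/21 ≤ 0, skip.
Smallest ratio is 12/5 in the row of p, so p leaves.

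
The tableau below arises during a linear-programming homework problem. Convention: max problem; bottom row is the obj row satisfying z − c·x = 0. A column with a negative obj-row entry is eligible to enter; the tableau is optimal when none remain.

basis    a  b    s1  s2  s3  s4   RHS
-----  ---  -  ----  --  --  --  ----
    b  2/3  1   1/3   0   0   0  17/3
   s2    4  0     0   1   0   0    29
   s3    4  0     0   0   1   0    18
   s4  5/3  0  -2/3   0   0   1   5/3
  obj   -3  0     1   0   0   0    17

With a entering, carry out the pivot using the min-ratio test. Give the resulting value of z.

20

Ratio test on column a — row 1: (17/3)/(2/3) = 17/2; row 2: 29/4 = 29/4; row 3: 18/4 = 9/2; row 4: (5/3)/(5/3) = 1. Minimum is 1 at row 4 (s4 leaves); pivot element 5/3.
Pivot on row 4; the obj-row RHS becomes 17 − (-3)·1 = 20.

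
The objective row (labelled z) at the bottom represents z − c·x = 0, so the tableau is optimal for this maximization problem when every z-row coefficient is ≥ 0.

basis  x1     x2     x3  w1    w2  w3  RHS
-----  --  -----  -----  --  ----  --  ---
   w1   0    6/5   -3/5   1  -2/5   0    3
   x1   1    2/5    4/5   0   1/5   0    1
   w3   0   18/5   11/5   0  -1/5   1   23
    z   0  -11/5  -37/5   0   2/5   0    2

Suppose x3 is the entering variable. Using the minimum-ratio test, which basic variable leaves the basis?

Column x3 entries and ratios — w1: -3/5 ≤ 0, skip; x1: 1/(4/5) = 5/4; w3: 23/(11/5) = 115/11.
Smallest ratio is 5/4 in the row of x1, so x1 leaves.

x1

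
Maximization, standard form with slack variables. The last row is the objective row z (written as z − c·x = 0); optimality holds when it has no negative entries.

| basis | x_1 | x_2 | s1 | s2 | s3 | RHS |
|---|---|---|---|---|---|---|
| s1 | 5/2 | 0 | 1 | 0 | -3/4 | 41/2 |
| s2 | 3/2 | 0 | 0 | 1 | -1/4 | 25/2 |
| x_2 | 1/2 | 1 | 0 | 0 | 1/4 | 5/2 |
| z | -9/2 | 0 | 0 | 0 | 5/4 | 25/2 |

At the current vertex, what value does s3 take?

0

s3 is not in the basis, so in the current basic feasible solution s3 = 0.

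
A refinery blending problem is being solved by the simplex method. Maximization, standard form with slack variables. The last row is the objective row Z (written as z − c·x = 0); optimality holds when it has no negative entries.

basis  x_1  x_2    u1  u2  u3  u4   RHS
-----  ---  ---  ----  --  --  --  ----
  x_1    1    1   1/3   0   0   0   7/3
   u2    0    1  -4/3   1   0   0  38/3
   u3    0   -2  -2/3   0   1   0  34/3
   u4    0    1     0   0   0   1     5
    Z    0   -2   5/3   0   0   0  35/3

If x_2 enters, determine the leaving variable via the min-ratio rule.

Column x_2 entries and ratios — x_1: (7/3)/1 = 7/3; u2: (38/3)/1 = 38/3; u3: -2 ≤ 0, skip; u4: 5/1 = 5.
Smallest ratio is 7/3 in the row of x_1, so x_1 leaves.

x_1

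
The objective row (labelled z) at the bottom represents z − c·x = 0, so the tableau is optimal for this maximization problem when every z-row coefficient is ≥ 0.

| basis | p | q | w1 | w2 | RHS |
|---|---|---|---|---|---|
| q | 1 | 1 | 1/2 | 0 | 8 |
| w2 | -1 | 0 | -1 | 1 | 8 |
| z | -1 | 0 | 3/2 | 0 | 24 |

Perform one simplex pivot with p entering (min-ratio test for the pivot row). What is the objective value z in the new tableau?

32

Ratio test on column p — row 1: 8/1 = 8; row 2: entry -1 ≤ 0. Minimum is 8 at row 1 (q leaves); pivot element 1.
Pivot on row 1; the z-row RHS becomes 24 − (-1)·8 = 32.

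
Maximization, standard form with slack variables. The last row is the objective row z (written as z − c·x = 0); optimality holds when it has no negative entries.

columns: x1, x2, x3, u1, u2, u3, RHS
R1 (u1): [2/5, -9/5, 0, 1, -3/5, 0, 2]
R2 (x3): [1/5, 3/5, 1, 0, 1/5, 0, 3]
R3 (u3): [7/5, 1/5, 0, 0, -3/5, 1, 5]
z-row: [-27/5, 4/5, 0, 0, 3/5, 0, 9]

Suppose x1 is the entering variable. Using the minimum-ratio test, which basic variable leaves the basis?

Column x1 entries and ratios — u1: 2/(2/5) = 5; x3: 3/(1/5) = 15; u3: 5/(7/5) = 25/7.
Smallest ratio is 25/7 in the row of u3, so u3 leaves.

u3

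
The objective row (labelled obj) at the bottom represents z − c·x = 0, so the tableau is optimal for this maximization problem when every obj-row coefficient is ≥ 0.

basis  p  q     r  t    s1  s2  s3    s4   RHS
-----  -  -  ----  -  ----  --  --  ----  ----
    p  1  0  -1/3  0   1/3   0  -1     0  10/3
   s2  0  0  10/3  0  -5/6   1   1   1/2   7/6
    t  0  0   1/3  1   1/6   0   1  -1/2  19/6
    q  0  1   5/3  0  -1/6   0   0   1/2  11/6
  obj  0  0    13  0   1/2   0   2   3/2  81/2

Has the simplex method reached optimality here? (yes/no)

yes

Every obj-row coefficient is ≥ 0, so the tableau is optimal.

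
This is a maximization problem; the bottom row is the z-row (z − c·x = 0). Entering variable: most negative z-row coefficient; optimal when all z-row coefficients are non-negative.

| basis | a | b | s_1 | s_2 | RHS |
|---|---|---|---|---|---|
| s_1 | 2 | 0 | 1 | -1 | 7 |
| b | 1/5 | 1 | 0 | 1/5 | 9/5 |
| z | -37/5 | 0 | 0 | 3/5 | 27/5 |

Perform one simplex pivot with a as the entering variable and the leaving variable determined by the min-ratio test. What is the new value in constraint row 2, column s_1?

Ratio test on column a — row 1: 7/2 = 7/2; row 2: (9/5)/(1/5) = 9. Minimum is 7/2 at row 1 (s_1 leaves); pivot element 2.
Divide row 1 by 2; eliminate column a from the other rows.
Row 2 update in column s_1: 0 − (1/5)·(1/2) = -1/10.

-1/10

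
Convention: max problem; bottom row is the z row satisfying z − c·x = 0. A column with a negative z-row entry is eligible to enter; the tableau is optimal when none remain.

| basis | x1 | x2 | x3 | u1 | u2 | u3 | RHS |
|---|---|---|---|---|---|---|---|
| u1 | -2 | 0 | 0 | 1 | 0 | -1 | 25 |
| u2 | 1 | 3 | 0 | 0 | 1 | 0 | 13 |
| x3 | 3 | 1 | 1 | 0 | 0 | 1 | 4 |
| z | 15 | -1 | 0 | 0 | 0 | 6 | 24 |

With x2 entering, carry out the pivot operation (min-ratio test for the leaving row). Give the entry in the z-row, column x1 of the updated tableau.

Ratio test on column x2 — row 1: entry 0 ≤ 0; row 2: 13/3 = 13/3; row 3: 4/1 = 4. Minimum is 4 at row 3 (x3 leaves); pivot element 1.
Divide row 3 by 1; eliminate column x2 from the other rows.
z-row update in column x1: 15 − (-1)·3 = 18.

18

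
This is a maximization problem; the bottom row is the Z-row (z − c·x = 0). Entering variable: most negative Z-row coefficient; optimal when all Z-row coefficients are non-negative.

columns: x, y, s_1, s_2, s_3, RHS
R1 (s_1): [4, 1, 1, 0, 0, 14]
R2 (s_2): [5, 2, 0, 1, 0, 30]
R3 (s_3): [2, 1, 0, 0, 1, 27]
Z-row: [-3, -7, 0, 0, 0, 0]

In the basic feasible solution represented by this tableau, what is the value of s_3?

27

s_3 is basic (row 3); its value is the RHS of that row, 27.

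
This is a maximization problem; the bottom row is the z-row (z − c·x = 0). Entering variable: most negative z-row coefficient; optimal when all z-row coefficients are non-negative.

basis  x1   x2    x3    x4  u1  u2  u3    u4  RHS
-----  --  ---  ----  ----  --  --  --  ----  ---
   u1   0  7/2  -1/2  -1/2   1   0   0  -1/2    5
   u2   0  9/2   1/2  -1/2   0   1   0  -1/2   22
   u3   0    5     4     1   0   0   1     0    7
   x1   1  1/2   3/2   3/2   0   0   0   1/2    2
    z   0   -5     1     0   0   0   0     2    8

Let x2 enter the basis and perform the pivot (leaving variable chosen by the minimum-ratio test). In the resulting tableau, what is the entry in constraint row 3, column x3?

4/5

Ratio test on column x2 — row 1: 5/(7/2) = 10/7; row 2: 22/(9/2) = 44/9; row 3: 7/5 = 7/5; row 4: 2/(1/2) = 4. Minimum is 7/5 at row 3 (u3 leaves); pivot element 5.
Divide row 3 by 5; eliminate column x2 from the other rows.
In the new row 3, the x3 entry is the old entry divided by the pivot: 4/5 = 4/5.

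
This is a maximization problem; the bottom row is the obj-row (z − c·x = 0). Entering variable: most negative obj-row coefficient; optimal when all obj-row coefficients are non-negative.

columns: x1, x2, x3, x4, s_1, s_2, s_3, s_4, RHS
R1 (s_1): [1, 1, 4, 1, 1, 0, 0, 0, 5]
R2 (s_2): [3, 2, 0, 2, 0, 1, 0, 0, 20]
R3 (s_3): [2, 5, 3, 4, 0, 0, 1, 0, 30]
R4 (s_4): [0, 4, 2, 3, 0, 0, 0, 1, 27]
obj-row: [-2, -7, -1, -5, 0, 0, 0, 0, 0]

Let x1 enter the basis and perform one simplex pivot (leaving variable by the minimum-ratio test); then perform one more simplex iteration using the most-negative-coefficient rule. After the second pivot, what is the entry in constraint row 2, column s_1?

-2

Ratio test on column x1 — row 1: 5/1 = 5; row 2: 20/3 = 20/3; row 3: 30/2 = 15; row 4: entry 0 ≤ 0. Minimum is 5 at row 1 (s_1 leaves); pivot element 1.
Divide row 1 by 1; eliminate column x1 from the other rows.
Second iteration: most negative obj-row entry is -5 in column x2, so x2 enters.
Ratio test on column x2 — row 1: 5/1 = 5; row 2: entry -1 ≤ 0; row 3: 20/3 = 20/3; row 4: 27/4 = 27/4. Minimum is 5 at row 1 (x1 leaves); pivot element 1.
Divide row 1 by 1; eliminate column x2 from the other rows.
After both pivots, the entry at constraint row 2, column s_1 is -2.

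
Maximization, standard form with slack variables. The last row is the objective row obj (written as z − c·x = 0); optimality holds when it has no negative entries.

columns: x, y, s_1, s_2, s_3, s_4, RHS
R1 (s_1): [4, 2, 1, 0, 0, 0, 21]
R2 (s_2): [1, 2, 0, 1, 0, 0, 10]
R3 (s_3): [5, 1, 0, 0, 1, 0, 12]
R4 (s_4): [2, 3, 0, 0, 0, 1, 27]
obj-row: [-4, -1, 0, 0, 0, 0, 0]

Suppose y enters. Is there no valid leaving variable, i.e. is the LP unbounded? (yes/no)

no

Column y has positive entries in row(s) 1, 2, 3, 4, so the ratio test bounds it — not unbounded.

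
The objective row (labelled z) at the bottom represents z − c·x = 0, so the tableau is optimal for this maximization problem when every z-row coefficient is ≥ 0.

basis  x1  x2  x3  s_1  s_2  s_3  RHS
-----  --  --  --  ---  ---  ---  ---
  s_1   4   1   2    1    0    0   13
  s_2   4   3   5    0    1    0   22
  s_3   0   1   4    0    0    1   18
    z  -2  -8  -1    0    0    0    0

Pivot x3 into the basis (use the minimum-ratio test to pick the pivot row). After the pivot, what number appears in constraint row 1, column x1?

12/5

Ratio test on column x3 — row 1: 13/2 = 13/2; row 2: 22/5 = 22/5; row 3: 18/4 = 9/2. Minimum is 22/5 at row 2 (s_2 leaves); pivot element 5.
Divide row 2 by 5; eliminate column x3 from the other rows.
Row 1 update in column x1: 4 − 2·(4/5) = 12/5.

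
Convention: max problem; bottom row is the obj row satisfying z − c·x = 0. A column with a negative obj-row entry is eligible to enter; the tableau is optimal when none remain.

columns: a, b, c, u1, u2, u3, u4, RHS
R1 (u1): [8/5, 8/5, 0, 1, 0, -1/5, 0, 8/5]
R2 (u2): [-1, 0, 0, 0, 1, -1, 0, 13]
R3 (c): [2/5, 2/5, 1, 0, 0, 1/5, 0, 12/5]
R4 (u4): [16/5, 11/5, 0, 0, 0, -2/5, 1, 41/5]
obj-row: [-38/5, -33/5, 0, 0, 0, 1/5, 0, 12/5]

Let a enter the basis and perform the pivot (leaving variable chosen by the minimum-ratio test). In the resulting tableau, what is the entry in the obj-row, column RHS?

Ratio test on column a — row 1: (8/5)/(8/5) = 1; row 2: entry -1 ≤ 0; row 3: (12/5)/(2/5) = 6; row 4: (41/5)/(16/5) = 41/16. Minimum is 1 at row 1 (u1 leaves); pivot element 8/5.
Divide row 1 by 8/5; eliminate column a from the other rows.
obj-row update in column RHS: 12/5 − (-38/5)·1 = 10.

10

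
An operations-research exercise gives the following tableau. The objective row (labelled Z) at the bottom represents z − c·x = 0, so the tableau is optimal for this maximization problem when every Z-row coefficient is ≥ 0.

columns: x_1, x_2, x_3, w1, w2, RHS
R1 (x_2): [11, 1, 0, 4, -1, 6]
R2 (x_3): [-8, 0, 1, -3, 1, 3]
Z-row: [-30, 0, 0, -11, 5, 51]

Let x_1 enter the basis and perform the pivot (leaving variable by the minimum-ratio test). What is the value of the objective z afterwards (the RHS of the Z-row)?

Ratio test on column x_1 — row 1: 6/11 = 6/11; row 2: entry -8 ≤ 0. Minimum is 6/11 at row 1 (x_2 leaves); pivot element 11.
Pivot on row 1; the Z-row RHS becomes 51 − (-30)·(6/11) = 741/11.

741/11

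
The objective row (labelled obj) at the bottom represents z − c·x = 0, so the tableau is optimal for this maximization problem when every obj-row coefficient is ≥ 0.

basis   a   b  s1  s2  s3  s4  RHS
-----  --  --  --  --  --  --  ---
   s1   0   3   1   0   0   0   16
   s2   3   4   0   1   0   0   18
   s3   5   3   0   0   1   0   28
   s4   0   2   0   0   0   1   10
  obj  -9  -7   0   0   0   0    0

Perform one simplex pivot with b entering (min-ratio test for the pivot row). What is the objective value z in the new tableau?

63/2

Ratio test on column b — row 1: 16/3 = 16/3; row 2: 18/4 = 9/2; row 3: 28/3 = 28/3; row 4: 10/2 = 5. Minimum is 9/2 at row 2 (s2 leaves); pivot element 4.
Pivot on row 2; the obj-row RHS becomes 0 − (-7)·(9/2) = 63/2.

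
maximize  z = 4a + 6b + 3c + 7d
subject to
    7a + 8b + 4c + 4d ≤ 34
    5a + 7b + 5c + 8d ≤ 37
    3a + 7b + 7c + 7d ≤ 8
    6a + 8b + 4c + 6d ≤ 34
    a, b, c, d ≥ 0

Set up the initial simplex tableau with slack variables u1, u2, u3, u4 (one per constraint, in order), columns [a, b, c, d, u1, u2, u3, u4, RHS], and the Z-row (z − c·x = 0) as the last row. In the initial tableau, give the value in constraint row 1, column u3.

Slack u3 belongs to constraint 3; its column is the unit vector e_3, so the entry in row 1 is 0.

0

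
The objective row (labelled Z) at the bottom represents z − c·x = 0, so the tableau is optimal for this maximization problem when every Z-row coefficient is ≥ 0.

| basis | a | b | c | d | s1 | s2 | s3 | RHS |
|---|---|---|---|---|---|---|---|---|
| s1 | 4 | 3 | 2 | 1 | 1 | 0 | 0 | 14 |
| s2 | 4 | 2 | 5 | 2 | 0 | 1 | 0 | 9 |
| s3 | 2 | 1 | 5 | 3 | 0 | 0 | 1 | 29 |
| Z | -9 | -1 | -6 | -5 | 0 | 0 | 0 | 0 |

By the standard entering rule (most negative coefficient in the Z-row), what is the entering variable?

a

Negative Z-row entries: a: -9, b: -1, c: -6, d: -5.
The most negative is -9 in column a, so a enters.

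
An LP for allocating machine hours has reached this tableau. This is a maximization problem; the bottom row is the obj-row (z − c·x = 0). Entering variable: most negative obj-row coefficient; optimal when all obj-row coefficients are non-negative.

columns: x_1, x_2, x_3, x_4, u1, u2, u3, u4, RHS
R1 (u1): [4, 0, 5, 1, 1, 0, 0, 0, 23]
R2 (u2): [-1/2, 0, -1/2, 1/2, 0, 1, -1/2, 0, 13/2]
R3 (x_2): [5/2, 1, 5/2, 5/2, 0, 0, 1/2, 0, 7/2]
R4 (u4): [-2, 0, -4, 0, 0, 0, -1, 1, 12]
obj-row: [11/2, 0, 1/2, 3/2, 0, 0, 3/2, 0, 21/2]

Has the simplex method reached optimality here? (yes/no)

yes

Every obj-row coefficient is ≥ 0, so the tableau is optimal.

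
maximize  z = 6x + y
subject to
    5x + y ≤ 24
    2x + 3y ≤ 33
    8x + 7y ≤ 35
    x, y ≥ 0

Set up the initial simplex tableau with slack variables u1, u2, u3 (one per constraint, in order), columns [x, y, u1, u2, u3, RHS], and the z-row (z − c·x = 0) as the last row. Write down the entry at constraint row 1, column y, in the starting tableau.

1

Constraint 1 has coefficient 1 on y.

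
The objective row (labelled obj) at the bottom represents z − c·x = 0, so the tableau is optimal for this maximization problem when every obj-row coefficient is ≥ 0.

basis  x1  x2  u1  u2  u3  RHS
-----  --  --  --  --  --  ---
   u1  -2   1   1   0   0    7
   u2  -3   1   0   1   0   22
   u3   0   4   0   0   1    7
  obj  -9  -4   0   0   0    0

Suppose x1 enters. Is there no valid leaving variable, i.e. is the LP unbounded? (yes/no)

yes

Every constraint-row entry in column x1 is ≤ 0, so increasing x1 is unbounded.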